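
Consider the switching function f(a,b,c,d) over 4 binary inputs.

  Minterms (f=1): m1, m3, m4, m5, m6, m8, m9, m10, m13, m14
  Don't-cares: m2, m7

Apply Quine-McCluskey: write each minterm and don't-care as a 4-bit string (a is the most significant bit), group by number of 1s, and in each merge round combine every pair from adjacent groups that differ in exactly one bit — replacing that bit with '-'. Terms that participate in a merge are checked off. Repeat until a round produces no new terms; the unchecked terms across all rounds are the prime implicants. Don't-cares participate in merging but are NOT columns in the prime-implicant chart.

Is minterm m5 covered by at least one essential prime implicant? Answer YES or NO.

YES

[col 0] 0001*, 0010*, 0011*, 0100*, 0101*, 0110*, 0111*, 1000*, 1001*, 1010*, 1101*, 1110*
[col 1] -001*, -010*, -101*, -110*, 0-01*, 0-10*, 0-11*, 00-1*, 001-*, 01-0*, 01-1*, 010-*, 011-*, 1-01*, 1-10*, 10-0, 100-
[col 2] --01, --10, 0--1, 0-1-, 01--
Prime implicants: --01, --10, 0--1, 0-1-, 01--, 10-0, 100-
PI chart (minterm → PIs covering it):
  1 | --01,0--1
  3 | 0--1,0-1-
  4 | 01--  (sole → essential)
  5 | --01,0--1,01--
  6 | --10,0-1-,01--
  8 | 10-0,100-
  9 | --01,100-
  10 | --10,10-0
  13 | --01  (sole → essential)
  14 | --10  (sole → essential)
Essential prime implicants: --01, --10, 01--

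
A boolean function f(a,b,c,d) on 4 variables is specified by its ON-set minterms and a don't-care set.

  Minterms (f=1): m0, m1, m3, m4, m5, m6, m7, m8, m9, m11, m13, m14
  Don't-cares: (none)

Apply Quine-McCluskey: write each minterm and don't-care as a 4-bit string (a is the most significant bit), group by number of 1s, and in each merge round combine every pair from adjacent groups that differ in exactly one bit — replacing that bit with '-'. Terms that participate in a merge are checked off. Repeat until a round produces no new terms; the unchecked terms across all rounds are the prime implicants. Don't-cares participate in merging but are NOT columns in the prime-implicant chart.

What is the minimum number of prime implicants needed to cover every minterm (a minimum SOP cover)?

[col 0] 0000*, 0001*, 0011*, 0100*, 0101*, 0110*, 0111*, 1000*, 1001*, 1011*, 1101*, 1110*
[col 1] -000*, -001*, -011*, -101*, -110, 0-00*, 0-01*, 0-11*, 00-1*, 000-*, 01-0*, 01-1*, 010-*, 011-*, 1-01*, 10-1*, 100-*
[col 2] --01, -0-1, -00-, 0--1, 0-0-, 01--
Prime implicants: --01, -0-1, -00-, -110, 0--1, 0-0-, 01--
PI chart (minterm → PIs covering it):
  0 | -00-,0-0-
  1 | --01,-0-1,-00-,0--1,0-0-
  3 | -0-1,0--1
  4 | 0-0-,01--
  5 | --01,0--1,0-0-,01--
  6 | -110,01--
  7 | 0--1,01--
  8 | -00-  (sole → essential)
  9 | --01,-0-1,-00-
  11 | -0-1  (sole → essential)
  13 | --01  (sole → essential)
  14 | -110  (sole → essential)
Essential prime implicants: --01, -0-1, -00-, -110
Petrick residual → 01--
Minimum SOP uses 5 PIs: c'd + b'd + b'c' + bcd' + a'b

5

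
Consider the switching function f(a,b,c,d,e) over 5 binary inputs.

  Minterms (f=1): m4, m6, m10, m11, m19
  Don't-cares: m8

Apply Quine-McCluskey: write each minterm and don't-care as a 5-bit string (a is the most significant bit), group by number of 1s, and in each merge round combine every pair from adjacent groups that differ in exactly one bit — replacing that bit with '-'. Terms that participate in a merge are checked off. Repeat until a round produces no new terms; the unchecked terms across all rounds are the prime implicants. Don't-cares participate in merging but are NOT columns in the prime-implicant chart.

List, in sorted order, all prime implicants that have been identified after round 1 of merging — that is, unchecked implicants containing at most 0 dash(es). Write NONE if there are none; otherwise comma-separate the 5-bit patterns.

[col 0] 00100*, 00110*, 01000*, 01010*, 01011*, 10011
[col 1] 001-0, 010-0, 0101-
Prime implicants: 001-0, 010-0, 0101-, 10011

10011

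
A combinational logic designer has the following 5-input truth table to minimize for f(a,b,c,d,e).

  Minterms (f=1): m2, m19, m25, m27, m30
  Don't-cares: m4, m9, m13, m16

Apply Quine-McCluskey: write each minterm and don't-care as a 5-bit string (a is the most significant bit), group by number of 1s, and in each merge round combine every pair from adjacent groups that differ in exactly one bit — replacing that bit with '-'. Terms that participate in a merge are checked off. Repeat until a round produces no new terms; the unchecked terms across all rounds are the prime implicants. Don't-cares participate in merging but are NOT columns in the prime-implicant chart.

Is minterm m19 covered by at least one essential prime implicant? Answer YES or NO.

YES

size-2^0 implicants → 00010  00100  01001(✓)  01101(✓)  10000  10011(✓)  11001(✓)  11011(✓)  11110
size-2^1 implicants → -1001  01-01  1-011  110-1
Unchecked terms (primes): -1001, 00010, 00100, 01-01, 1-011, 10000, 110-1, 11110
Minterm coverage:
  m2 ⊆ 00010 [E]
  m19 ⊆ 1-011 [E]
  m25 ⊆ -1001,110-1
  m27 ⊆ 1-011,110-1
  m30 ⊆ 11110 [E]
E = {00010, 1-011, 11110}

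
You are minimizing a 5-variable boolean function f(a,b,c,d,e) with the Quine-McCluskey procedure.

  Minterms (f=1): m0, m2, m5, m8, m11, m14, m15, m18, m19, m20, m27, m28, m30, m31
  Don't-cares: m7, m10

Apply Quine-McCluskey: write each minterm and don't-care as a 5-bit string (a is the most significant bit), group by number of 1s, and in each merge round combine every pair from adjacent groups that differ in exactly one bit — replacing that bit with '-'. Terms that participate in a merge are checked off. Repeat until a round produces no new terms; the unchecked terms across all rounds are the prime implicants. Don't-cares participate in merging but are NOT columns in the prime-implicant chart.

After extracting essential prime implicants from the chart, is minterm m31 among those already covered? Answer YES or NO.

NO

size-2^0 implicants → 00000(✓)  00010(✓)  00101(✓)  00111(✓)  01000(✓)  01010(✓)  01011(✓)  01110(✓)  01111(✓)  10010(✓)  10011(✓)  10100(✓)  11011(✓)  11100(✓)  11110(✓)  11111(✓)
size-2^1 implicants → -0010  -1011(✓)  -1110(✓)  -1111(✓)  0-000(✓)  0-010(✓)  0-111  000-0(✓)  001-1  01-10(✓)  01-11(✓)  010-0(✓)  0101-(✓)  0111-(✓)  1-011  1-100  1001-  11-11(✓)  111-0  1111-(✓)
size-2^2 implicants → -1-11  -111-  0-0-0  01-1-
Unchecked terms (primes): -0010, -1-11, -111-, 0-0-0, 0-111, 001-1, 01-1-, 1-011, 1-100, 1001-, 111-0
Minterm coverage:
  m0 ⊆ 0-0-0 [E]
  m2 ⊆ -0010,0-0-0
  m5 ⊆ 001-1 [E]
  m8 ⊆ 0-0-0 [E]
  m11 ⊆ -1-11,01-1-
  m14 ⊆ -111-,01-1-
  m15 ⊆ -1-11,-111-,0-111,01-1-
  m18 ⊆ -0010,1001-
  m19 ⊆ 1-011,1001-
  m20 ⊆ 1-100 [E]
  m27 ⊆ -1-11,1-011
  m28 ⊆ 1-100,111-0
  m30 ⊆ -111-,111-0
  m31 ⊆ -1-11,-111-
E = {0-0-0, 001-1, 1-100}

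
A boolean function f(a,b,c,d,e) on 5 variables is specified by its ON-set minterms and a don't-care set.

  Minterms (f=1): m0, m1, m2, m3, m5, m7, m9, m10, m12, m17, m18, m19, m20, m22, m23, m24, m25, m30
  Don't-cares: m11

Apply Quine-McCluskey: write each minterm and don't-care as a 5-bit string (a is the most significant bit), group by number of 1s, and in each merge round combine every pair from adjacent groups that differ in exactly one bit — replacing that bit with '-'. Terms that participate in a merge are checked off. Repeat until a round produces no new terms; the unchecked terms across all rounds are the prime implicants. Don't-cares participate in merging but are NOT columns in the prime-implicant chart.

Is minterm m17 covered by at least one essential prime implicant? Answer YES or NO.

NO

size-2^0 implicants → 00000(✓)  00001(✓)  00010(✓)  00011(✓)  00101(✓)  00111(✓)  01001(✓)  01010(✓)  01011(✓)  01100  10001(✓)  10010(✓)  10011(✓)  10100(✓)  10110(✓)  10111(✓)  11000(✓)  11001(✓)  11110(✓)
size-2^1 implicants → -0001(✓)  -0010(✓)  -0011(✓)  -0111(✓)  -1001(✓)  0-001(✓)  0-010(✓)  0-011(✓)  00-01(✓)  00-11(✓)  000-0(✓)  000-1(✓)  0000-(✓)  0001-(✓)  001-1(✓)  010-1(✓)  0101-(✓)  1-001(✓)  1-110  10-10(✓)  10-11(✓)  100-1(✓)  1001-(✓)  101-0  1011-(✓)  1100-
size-2^2 implicants → --001  -0-11  -00-1  -001-  0-0-1  0-01-  00--1  000--  10-1-
Unchecked terms (primes): --001, -0-11, -00-1, -001-, 0-0-1, 0-01-, 00--1, 000--, 01100, 1-110, 10-1-, 101-0, 1100-
Minterm coverage:
  m0 ⊆ 000-- [E]
  m1 ⊆ --001,-00-1,0-0-1,00--1,000--
  m2 ⊆ -001-,0-01-,000--
  m3 ⊆ -0-11,-00-1,-001-,0-0-1,0-01-,00--1,000--
  m5 ⊆ 00--1 [E]
  m7 ⊆ -0-11,00--1
  m9 ⊆ --001,0-0-1
  m10 ⊆ 0-01- [E]
  m12 ⊆ 01100 [E]
  m17 ⊆ --001,-00-1
  m18 ⊆ -001-,10-1-
  m19 ⊆ -0-11,-00-1,-001-,10-1-
  m20 ⊆ 101-0 [E]
  m22 ⊆ 1-110,10-1-,101-0
  m23 ⊆ -0-11,10-1-
  m24 ⊆ 1100- [E]
  m25 ⊆ --001,1100-
  m30 ⊆ 1-110 [E]
E = {0-01-, 00--1, 000--, 01100, 1-110, 101-0, 1100-}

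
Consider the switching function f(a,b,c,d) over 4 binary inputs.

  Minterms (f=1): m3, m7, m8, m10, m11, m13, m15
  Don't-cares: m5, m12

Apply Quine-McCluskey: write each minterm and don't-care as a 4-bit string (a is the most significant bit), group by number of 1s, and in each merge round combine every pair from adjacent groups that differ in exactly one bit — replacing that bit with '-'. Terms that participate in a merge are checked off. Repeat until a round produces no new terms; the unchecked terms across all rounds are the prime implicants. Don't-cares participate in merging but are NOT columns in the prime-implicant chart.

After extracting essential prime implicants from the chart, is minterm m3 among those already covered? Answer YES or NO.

YES

[col 0] 0011*, 0101*, 0111*, 1000*, 1010*, 1011*, 1100*, 1101*, 1111*
[col 1] -011*, -101*, -111*, 0-11*, 01-1*, 1-00, 1-11*, 10-0, 101-, 11-1*, 110-
[col 2] --11, -1-1
Prime implicants: --11, -1-1, 1-00, 10-0, 101-, 110-
PI chart (minterm → PIs covering it):
  3 | --11  (sole → essential)
  7 | --11,-1-1
  8 | 1-00,10-0
  10 | 10-0,101-
  11 | --11,101-
  13 | -1-1,110-
  15 | --11,-1-1
Essential prime implicants: --11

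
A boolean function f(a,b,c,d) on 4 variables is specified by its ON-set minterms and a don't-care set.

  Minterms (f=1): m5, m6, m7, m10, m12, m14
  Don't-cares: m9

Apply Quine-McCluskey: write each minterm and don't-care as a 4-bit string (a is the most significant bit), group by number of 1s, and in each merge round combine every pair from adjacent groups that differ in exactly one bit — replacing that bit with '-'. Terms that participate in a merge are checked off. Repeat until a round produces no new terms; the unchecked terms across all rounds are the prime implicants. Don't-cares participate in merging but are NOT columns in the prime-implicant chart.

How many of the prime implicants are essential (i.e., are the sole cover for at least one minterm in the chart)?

[col 0] 0101*, 0110*, 0111*, 1001, 1010*, 1100*, 1110*
[col 1] -110, 01-1, 011-, 1-10, 11-0
Prime implicants: -110, 01-1, 011-, 1-10, 1001, 11-0
PI chart (minterm → PIs covering it):
  5 | 01-1  (sole → essential)
  6 | -110,011-
  7 | 01-1,011-
  10 | 1-10  (sole → essential)
  12 | 11-0  (sole → essential)
  14 | -110,1-10,11-0
Essential prime implicants: 01-1, 1-10, 11-0

3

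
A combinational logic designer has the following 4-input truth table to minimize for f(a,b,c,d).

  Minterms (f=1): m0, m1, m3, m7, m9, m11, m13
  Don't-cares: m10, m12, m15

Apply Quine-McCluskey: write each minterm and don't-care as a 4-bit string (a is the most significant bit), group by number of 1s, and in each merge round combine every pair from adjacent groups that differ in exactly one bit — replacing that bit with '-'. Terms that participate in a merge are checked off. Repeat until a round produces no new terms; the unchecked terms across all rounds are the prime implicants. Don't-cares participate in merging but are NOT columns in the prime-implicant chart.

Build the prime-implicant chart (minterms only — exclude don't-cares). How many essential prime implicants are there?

2

size-2^0 implicants → 0000(✓)  0001(✓)  0011(✓)  0111(✓)  1001(✓)  1010(✓)  1011(✓)  1100(✓)  1101(✓)  1111(✓)
size-2^1 implicants → -001(✓)  -011(✓)  -111(✓)  0-11(✓)  00-1(✓)  000-  1-01(✓)  1-11(✓)  10-1(✓)  101-  11-1(✓)  110-
size-2^2 implicants → --11  -0-1  1--1
Unchecked terms (primes): --11, -0-1, 000-, 1--1, 101-, 110-
Minterm coverage:
  m0 ⊆ 000- [E]
  m1 ⊆ -0-1,000-
  m3 ⊆ --11,-0-1
  m7 ⊆ --11 [E]
  m9 ⊆ -0-1,1--1
  m11 ⊆ --11,-0-1,1--1,101-
  m13 ⊆ 1--1,110-
E = {--11, 000-}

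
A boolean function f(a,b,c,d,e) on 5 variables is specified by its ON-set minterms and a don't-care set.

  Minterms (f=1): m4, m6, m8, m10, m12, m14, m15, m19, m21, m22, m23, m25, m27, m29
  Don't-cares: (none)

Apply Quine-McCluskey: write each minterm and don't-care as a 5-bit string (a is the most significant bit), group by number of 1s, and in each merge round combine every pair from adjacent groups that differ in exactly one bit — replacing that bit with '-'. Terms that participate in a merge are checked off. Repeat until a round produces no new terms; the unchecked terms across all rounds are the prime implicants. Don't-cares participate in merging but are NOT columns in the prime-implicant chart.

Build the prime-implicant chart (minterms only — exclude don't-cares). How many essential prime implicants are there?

size-2^0 implicants → 00100(✓)  00110(✓)  01000(✓)  01010(✓)  01100(✓)  01110(✓)  01111(✓)  10011(✓)  10101(✓)  10110(✓)  10111(✓)  11001(✓)  11011(✓)  11101(✓)
size-2^1 implicants → -0110  0-100(✓)  0-110(✓)  001-0(✓)  01-00(✓)  01-10(✓)  010-0(✓)  011-0(✓)  0111-  1-011  1-101  10-11  101-1  1011-  11-01  110-1
size-2^2 implicants → 0-1-0  01--0
Unchecked terms (primes): -0110, 0-1-0, 01--0, 0111-, 1-011, 1-101, 10-11, 101-1, 1011-, 11-01, 110-1
Minterm coverage:
  m4 ⊆ 0-1-0 [E]
  m6 ⊆ -0110,0-1-0
  m8 ⊆ 01--0 [E]
  m10 ⊆ 01--0 [E]
  m12 ⊆ 0-1-0,01--0
  m14 ⊆ 0-1-0,01--0,0111-
  m15 ⊆ 0111- [E]
  m19 ⊆ 1-011,10-11
  m21 ⊆ 1-101,101-1
  m22 ⊆ -0110,1011-
  m23 ⊆ 10-11,101-1,1011-
  m25 ⊆ 11-01,110-1
  m27 ⊆ 1-011,110-1
  m29 ⊆ 1-101,11-01
E = {0-1-0, 01--0, 0111-}

3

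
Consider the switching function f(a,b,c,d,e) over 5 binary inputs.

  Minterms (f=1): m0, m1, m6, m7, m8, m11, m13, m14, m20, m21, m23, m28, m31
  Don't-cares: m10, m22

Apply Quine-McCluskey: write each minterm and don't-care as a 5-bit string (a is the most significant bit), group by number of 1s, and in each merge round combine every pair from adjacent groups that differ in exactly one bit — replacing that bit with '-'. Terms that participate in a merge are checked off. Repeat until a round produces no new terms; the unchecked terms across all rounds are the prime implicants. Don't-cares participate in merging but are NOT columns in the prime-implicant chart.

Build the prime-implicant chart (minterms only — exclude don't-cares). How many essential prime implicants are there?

7

[col 0] 00000*, 00001*, 00110*, 00111*, 01000*, 01010*, 01011*, 01101, 01110*, 10100*, 10101*, 10110*, 10111*, 11100*, 11111*
[col 1] -0110*, -0111*, 0-000, 0-110, 0000-, 0011-*, 01-10, 010-0, 0101-, 1-100, 1-111, 101-0*, 101-1*, 1010-*, 1011-*
[col 2] -011-, 101--
Prime implicants: -011-, 0-000, 0-110, 0000-, 01-10, 010-0, 0101-, 01101, 1-100, 1-111, 101--
PI chart (minterm → PIs covering it):
  0 | 0-000,0000-
  1 | 0000-  (sole → essential)
  6 | -011-,0-110
  7 | -011-  (sole → essential)
  8 | 0-000,010-0
  11 | 0101-  (sole → essential)
  13 | 01101  (sole → essential)
  14 | 0-110,01-10
  20 | 1-100,101--
  21 | 101--  (sole → essential)
  23 | -011-,1-111,101--
  28 | 1-100  (sole → essential)
  31 | 1-111  (sole → essential)
Essential prime implicants: -011-, 0000-, 0101-, 01101, 1-100, 1-111, 101--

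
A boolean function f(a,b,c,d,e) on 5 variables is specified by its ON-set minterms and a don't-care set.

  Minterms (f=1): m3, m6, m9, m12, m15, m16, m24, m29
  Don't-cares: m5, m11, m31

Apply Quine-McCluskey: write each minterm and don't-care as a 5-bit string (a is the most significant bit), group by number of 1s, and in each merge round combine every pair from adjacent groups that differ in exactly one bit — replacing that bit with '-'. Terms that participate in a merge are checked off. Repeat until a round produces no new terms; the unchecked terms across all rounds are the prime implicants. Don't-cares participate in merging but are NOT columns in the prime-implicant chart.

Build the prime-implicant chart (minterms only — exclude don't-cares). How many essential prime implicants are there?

Round 0: 00011✓ 00101 00110 01001✓ 01011✓ 01100 01111✓ 10000✓ 11000✓ 11101✓ 11111✓
Round 1: -1111 0-011 01-11 010-1 1-000 111-1
PIs = {-1111, 0-011, 00101, 00110, 01-11, 010-1, 01100, 1-000, 111-1}
Coverage chart:
  m3: 0-011 ←essential
  m6: 00110 ←essential
  m9: 010-1 ←essential
  m12: 01100 ←essential
  m15: -1111,01-11
  m16: 1-000 ←essential
  m24: 1-000 ←essential
  m29: 111-1 ←essential
Essential: 0-011, 00110, 010-1, 01100, 1-000, 111-1

6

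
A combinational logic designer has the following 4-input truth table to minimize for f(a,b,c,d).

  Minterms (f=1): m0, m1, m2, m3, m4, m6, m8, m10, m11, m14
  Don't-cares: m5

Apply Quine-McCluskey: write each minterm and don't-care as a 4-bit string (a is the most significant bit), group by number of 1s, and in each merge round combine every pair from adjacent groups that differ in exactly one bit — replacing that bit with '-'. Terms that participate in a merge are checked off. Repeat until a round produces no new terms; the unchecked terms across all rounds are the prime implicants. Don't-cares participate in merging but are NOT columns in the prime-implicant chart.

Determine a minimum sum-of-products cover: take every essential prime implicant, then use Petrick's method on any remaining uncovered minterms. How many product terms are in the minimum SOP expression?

4

Round 0: 0000✓ 0001✓ 0010✓ 0011✓ 0100✓ 0101✓ 0110✓ 1000✓ 1010✓ 1011✓ 1110✓
Round 1: -000✓ -010✓ -011✓ -110✓ 0-00✓ 0-01✓ 0-10✓ 00-0✓ 00-1✓ 000-✓ 001-✓ 01-0✓ 010-✓ 1-10✓ 10-0✓ 101-✓
Round 2: --10 -0-0 -01- 0--0 0-0- 00--
PIs = {--10, -0-0, -01-, 0--0, 0-0-, 00--}
Coverage chart:
  m0: -0-0,0--0,0-0-,00--
  m1: 0-0-,00--
  m2: --10,-0-0,-01-,0--0,00--
  m3: -01-,00--
  m4: 0--0,0-0-
  m6: --10,0--0
  m8: -0-0 ←essential
  m10: --10,-0-0,-01-
  m11: -01- ←essential
  m14: --10 ←essential
Essential: --10, -0-0, -01-
Petrick residual → 0-0-
Min cover (4 terms): cd' + b'd' + b'c + a'c'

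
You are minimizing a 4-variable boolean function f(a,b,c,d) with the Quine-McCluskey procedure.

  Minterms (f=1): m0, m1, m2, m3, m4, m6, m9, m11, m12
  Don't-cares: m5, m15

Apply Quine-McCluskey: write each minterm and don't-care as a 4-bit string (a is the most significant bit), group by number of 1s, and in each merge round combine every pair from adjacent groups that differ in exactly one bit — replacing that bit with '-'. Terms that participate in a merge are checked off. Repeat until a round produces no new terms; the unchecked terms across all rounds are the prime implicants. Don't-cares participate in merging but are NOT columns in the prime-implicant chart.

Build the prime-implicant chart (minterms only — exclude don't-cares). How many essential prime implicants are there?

size-2^0 implicants → 0000(✓)  0001(✓)  0010(✓)  0011(✓)  0100(✓)  0101(✓)  0110(✓)  1001(✓)  1011(✓)  1100(✓)  1111(✓)
size-2^1 implicants → -001(✓)  -011(✓)  -100  0-00(✓)  0-01(✓)  0-10(✓)  00-0(✓)  00-1(✓)  000-(✓)  001-(✓)  01-0(✓)  010-(✓)  1-11  10-1(✓)
size-2^2 implicants → -0-1  0--0  0-0-  00--
Unchecked terms (primes): -0-1, -100, 0--0, 0-0-, 00--, 1-11
Minterm coverage:
  m0 ⊆ 0--0,0-0-,00--
  m1 ⊆ -0-1,0-0-,00--
  m2 ⊆ 0--0,00--
  m3 ⊆ -0-1,00--
  m4 ⊆ -100,0--0,0-0-
  m6 ⊆ 0--0 [E]
  m9 ⊆ -0-1 [E]
  m11 ⊆ -0-1,1-11
  m12 ⊆ -100 [E]
E = {-0-1, -100, 0--0}

3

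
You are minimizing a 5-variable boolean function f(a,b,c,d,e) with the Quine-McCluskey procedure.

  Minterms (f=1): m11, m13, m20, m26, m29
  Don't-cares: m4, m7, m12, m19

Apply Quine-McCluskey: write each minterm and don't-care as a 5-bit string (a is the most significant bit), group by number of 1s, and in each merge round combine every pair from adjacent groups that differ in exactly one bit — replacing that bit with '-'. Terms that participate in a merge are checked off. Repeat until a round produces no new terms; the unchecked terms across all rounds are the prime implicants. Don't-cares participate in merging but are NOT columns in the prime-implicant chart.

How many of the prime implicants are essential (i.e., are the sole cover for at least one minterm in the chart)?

4

size-2^0 implicants → 00100(✓)  00111  01011  01100(✓)  01101(✓)  10011  10100(✓)  11010  11101(✓)
size-2^1 implicants → -0100  -1101  0-100  0110-
Unchecked terms (primes): -0100, -1101, 0-100, 00111, 01011, 0110-, 10011, 11010
Minterm coverage:
  m11 ⊆ 01011 [E]
  m13 ⊆ -1101,0110-
  m20 ⊆ -0100 [E]
  m26 ⊆ 11010 [E]
  m29 ⊆ -1101 [E]
E = {-0100, -1101, 01011, 11010}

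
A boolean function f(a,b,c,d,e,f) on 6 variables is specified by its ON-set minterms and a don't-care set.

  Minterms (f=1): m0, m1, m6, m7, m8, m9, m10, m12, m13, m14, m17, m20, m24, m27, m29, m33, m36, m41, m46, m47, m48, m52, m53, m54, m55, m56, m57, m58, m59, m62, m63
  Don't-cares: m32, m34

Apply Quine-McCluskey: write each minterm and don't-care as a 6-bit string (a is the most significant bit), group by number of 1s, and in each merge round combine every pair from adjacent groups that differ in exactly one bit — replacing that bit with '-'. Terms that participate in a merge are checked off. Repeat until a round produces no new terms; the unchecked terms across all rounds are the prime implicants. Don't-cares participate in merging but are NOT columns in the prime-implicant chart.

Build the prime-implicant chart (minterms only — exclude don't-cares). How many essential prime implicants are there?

9

size-2^0 implicants → 000000(✓)  000001(✓)  000110(✓)  000111(✓)  001000(✓)  001001(✓)  001010(✓)  001100(✓)  001101(✓)  001110(✓)  010001(✓)  010100(✓)  011000(✓)  011011(✓)  011101(✓)  100000(✓)  100001(✓)  100010(✓)  100100(✓)  101001(✓)  101110(✓)  101111(✓)  110000(✓)  110100(✓)  110101(✓)  110110(✓)  110111(✓)  111000(✓)  111001(✓)  111010(✓)  111011(✓)  111110(✓)  111111(✓)
size-2^1 implicants → -00000(✓)  -00001(✓)  -01001(✓)  -01110  -10100  -11000  -11011  0-0001  0-1000  0-1101  00-000(✓)  00-001(✓)  00-110  00000-(✓)  00011-  001-00(✓)  001-01(✓)  001-10(✓)  0010-0(✓)  00100-(✓)  0011-0(✓)  00110-(✓)  1-0000(✓)  1-0100(✓)  1-1001  1-1110(✓)  1-1111(✓)  10-001(✓)  100-00(✓)  1000-0  10000-(✓)  10111-(✓)  11-000  11-110(✓)  11-111(✓)  110-00(✓)  1101-0(✓)  1101-1(✓)  11010-(✓)  11011-(✓)  111-10(✓)  111-11(✓)  1110-0(✓)  1110-1(✓)  11100-(✓)  11101-(✓)  11111-(✓)
size-2^2 implicants → -0-001  -0000-  00-00-  001--0  001-0-  1-0-00  1-111-  11-11-  1101--  111-1-  1110--
Unchecked terms (primes): -0-001, -0000-, -01110, -10100, -11000, -11011, 0-0001, 0-1000, 0-1101, 00-00-, 00-110, 00011-, 001--0, 001-0-, 1-0-00, 1-1001, 1-111-, 1000-0, 11-000, 11-11-, 1101--, 111-1-, 1110--
Minterm coverage:
  m0 ⊆ -0000-,00-00-
  m1 ⊆ -0-001,-0000-,0-0001,00-00-
  m6 ⊆ 00-110,00011-
  m7 ⊆ 00011- [E]
  m8 ⊆ 0-1000,00-00-,001--0,001-0-
  m9 ⊆ -0-001,00-00-,001-0-
  m10 ⊆ 001--0 [E]
  m12 ⊆ 001--0,001-0-
  m13 ⊆ 0-1101,001-0-
  m14 ⊆ -01110,00-110,001--0
  m17 ⊆ 0-0001 [E]
  m20 ⊆ -10100 [E]
  m24 ⊆ -11000,0-1000
  m27 ⊆ -11011 [E]
  m29 ⊆ 0-1101 [E]
  m33 ⊆ -0-001,-0000-
  m36 ⊆ 1-0-00 [E]
  m41 ⊆ -0-001,1-1001
  m46 ⊆ -01110,1-111-
  m47 ⊆ 1-111- [E]
  m48 ⊆ 1-0-00,11-000
  m52 ⊆ -10100,1-0-00,1101--
  m53 ⊆ 1101-- [E]
  m54 ⊆ 11-11-,1101--
  m55 ⊆ 11-11-,1101--
  m56 ⊆ -11000,11-000,1110--
  m57 ⊆ 1-1001,1110--
  m58 ⊆ 111-1-,1110--
  m59 ⊆ -11011,111-1-,1110--
  m62 ⊆ 1-111-,11-11-,111-1-
  m63 ⊆ 1-111-,11-11-,111-1-
E = {-10100, -11011, 0-0001, 0-1101, 00011-, 001--0, 1-0-00, 1-111-, 1101--}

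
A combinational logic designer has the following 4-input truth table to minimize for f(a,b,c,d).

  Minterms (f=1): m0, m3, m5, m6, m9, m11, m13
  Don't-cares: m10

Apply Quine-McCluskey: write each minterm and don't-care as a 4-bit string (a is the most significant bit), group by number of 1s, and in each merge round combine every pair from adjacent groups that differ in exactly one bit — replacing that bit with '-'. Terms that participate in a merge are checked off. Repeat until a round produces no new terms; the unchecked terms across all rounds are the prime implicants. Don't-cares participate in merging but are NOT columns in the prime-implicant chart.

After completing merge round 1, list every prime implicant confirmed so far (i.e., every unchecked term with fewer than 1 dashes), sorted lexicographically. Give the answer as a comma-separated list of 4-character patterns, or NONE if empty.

[col 0] 0000, 0011*, 0101*, 0110, 1001*, 1010*, 1011*, 1101*
[col 1] -011, -101, 1-01, 10-1, 101-
Prime implicants: -011, -101, 0000, 0110, 1-01, 10-1, 101-

0000, 0110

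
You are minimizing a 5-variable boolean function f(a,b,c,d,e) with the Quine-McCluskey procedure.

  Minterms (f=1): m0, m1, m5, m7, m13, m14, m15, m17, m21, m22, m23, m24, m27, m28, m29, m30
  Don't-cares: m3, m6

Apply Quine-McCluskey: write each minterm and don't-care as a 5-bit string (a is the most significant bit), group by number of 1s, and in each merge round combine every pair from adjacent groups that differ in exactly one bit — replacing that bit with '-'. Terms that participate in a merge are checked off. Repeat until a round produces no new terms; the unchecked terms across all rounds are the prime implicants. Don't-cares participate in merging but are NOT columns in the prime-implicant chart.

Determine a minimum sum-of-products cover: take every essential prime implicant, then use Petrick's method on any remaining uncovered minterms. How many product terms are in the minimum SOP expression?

8

Round 0: 00000✓ 00001✓ 00011✓ 00101✓ 00110✓ 00111✓ 01101✓ 01110✓ 01111✓ 10001✓ 10101✓ 10110✓ 10111✓ 11000✓ 11011 11100✓ 11101✓ 11110✓
Round 1: -0001✓ -0101✓ -0110✓ -0111✓ -1101✓ -1110✓ 0-101✓ 0-110✓ 0-111✓ 00-01✓ 00-11✓ 000-1✓ 0000- 001-1✓ 0011-✓ 011-1✓ 0111-✓ 1-101✓ 1-110✓ 10-01✓ 101-1✓ 1011-✓ 11-00 111-0 1110-
Round 2: --101 --110 -0-01 -01-1 -011- 0-1-1 0-11- 00--1
PIs = {--101, --110, -0-01, -01-1, -011-, 0-1-1, 0-11-, 00--1, 0000-, 11-00, 11011, 111-0, 1110-}
Coverage chart:
  m0: 0000- ←essential
  m1: -0-01,00--1,0000-
  m5: --101,-0-01,-01-1,0-1-1,00--1
  m7: -01-1,-011-,0-1-1,0-11-,00--1
  m13: --101,0-1-1
  m14: --110,0-11-
  m15: 0-1-1,0-11-
  m17: -0-01 ←essential
  m21: --101,-0-01,-01-1
  m22: --110,-011-
  m23: -01-1,-011-
  m24: 11-00 ←essential
  m27: 11011 ←essential
  m28: 11-00,111-0,1110-
  m29: --101,1110-
  m30: --110,111-0
Essential: -0-01, 0000-, 11-00, 11011
Petrick residual → --101, --110, -01-1, 0-1-1
Min cover (8 terms): cd'e + cde' + b'd'e + b'ce + a'ce + a'b'c'd' + abd'e' + abc'de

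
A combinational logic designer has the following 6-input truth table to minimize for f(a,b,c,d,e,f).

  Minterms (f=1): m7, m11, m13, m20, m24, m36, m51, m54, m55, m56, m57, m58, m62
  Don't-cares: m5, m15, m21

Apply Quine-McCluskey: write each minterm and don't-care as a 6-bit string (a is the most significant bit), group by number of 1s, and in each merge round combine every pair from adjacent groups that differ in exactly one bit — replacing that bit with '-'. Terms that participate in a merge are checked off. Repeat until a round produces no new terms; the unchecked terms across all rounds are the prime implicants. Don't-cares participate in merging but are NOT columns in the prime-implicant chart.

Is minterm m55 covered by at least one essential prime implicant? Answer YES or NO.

YES

[col 0] 000101*, 000111*, 001011*, 001101*, 001111*, 010100*, 010101*, 011000*, 100100, 110011*, 110110*, 110111*, 111000*, 111001*, 111010*, 111110*
[col 1] -11000, 0-0101, 00-101*, 00-111*, 0001-1*, 001-11, 0011-1*, 01010-, 11-110, 110-11, 11011-, 111-10, 1110-0, 11100-
[col 2] 00-1-1
Prime implicants: -11000, 0-0101, 00-1-1, 001-11, 01010-, 100100, 11-110, 110-11, 11011-, 111-10, 1110-0, 11100-
PI chart (minterm → PIs covering it):
  7 | 00-1-1  (sole → essential)
  11 | 001-11  (sole → essential)
  13 | 00-1-1  (sole → essential)
  20 | 01010-  (sole → essential)
  24 | -11000  (sole → essential)
  36 | 100100  (sole → essential)
  51 | 110-11  (sole → essential)
  54 | 11-110,11011-
  55 | 110-11,11011-
  56 | -11000,1110-0,11100-
  57 | 11100-  (sole → essential)
  58 | 111-10,1110-0
  62 | 11-110,111-10
Essential prime implicants: -11000, 00-1-1, 001-11, 01010-, 100100, 110-11, 11100-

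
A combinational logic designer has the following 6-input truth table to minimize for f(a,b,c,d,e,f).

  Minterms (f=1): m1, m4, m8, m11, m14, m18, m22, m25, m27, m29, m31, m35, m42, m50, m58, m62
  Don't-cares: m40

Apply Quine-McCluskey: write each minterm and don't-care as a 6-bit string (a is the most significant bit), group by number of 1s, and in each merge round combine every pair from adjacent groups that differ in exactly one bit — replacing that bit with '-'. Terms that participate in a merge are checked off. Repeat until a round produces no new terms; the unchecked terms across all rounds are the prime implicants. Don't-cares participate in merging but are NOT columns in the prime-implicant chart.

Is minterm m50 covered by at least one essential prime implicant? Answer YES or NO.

size-2^0 implicants → 000001  000100  001000(✓)  001011(✓)  001110  010010(✓)  010110(✓)  011001(✓)  011011(✓)  011101(✓)  011111(✓)  100011  101000(✓)  101010(✓)  110010(✓)  111010(✓)  111110(✓)
size-2^1 implicants → -01000  -10010  0-1011  010-10  011-01(✓)  011-11(✓)  0110-1(✓)  0111-1(✓)  1-1010  1010-0  11-010  111-10
size-2^2 implicants → 011--1
Unchecked terms (primes): -01000, -10010, 0-1011, 000001, 000100, 001110, 010-10, 011--1, 1-1010, 100011, 1010-0, 11-010, 111-10
Minterm coverage:
  m1 ⊆ 000001 [E]
  m4 ⊆ 000100 [E]
  m8 ⊆ -01000 [E]
  m11 ⊆ 0-1011 [E]
  m14 ⊆ 001110 [E]
  m18 ⊆ -10010,010-10
  m22 ⊆ 010-10 [E]
  m25 ⊆ 011--1 [E]
  m27 ⊆ 0-1011,011--1
  m29 ⊆ 011--1 [E]
  m31 ⊆ 011--1 [E]
  m35 ⊆ 100011 [E]
  m42 ⊆ 1-1010,1010-0
  m50 ⊆ -10010,11-010
  m58 ⊆ 1-1010,11-010,111-10
  m62 ⊆ 111-10 [E]
E = {-01000, 0-1011, 000001, 000100, 001110, 010-10, 011--1, 100011, 111-10}

NO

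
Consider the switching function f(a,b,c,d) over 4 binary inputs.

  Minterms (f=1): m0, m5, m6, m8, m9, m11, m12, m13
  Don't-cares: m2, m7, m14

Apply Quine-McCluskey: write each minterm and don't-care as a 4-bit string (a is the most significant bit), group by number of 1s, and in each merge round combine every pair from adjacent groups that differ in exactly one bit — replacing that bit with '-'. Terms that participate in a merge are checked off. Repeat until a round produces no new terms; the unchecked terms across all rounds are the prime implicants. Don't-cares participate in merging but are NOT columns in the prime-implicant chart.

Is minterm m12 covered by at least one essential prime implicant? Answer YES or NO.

NO

Round 0: 0000✓ 0010✓ 0101✓ 0110✓ 0111✓ 1000✓ 1001✓ 1011✓ 1100✓ 1101✓ 1110✓
Round 1: -000 -101 -110 0-10 00-0 01-1 011- 1-00✓ 1-01✓ 10-1 100-✓ 11-0 110-✓
Round 2: 1-0-
PIs = {-000, -101, -110, 0-10, 00-0, 01-1, 011-, 1-0-, 10-1, 11-0}
Coverage chart:
  m0: -000,00-0
  m5: -101,01-1
  m6: -110,0-10,011-
  m8: -000,1-0-
  m9: 1-0-,10-1
  m11: 10-1 ←essential
  m12: 1-0-,11-0
  m13: -101,1-0-
Essential: 10-1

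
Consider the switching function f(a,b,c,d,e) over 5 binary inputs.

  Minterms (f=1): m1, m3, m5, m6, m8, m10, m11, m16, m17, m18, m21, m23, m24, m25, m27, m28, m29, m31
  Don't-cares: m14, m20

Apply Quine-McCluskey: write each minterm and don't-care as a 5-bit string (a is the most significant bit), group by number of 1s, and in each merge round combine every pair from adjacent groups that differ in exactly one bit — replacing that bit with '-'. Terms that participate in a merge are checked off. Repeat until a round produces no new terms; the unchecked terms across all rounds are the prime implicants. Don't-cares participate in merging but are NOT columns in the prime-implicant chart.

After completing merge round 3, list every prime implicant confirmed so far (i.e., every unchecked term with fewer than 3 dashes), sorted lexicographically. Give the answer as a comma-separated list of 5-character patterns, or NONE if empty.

-0-01, -1000, -1011, 0-011, 0-110, 000-1, 01-10, 010-0, 0101-, 1-1-1, 100-0, 11--1

size-2^0 implicants → 00001(✓)  00011(✓)  00101(✓)  00110(✓)  01000(✓)  01010(✓)  01011(✓)  01110(✓)  10000(✓)  10001(✓)  10010(✓)  10100(✓)  10101(✓)  10111(✓)  11000(✓)  11001(✓)  11011(✓)  11100(✓)  11101(✓)  11111(✓)
size-2^1 implicants → -0001(✓)  -0101(✓)  -1000  -1011  0-011  0-110  00-01(✓)  000-1  01-10  010-0  0101-  1-000(✓)  1-001(✓)  1-100(✓)  1-101(✓)  1-111(✓)  10-00(✓)  10-01(✓)  100-0  1000-(✓)  101-1(✓)  1010-(✓)  11-00(✓)  11-01(✓)  11-11(✓)  110-1(✓)  1100-(✓)  111-1(✓)  1110-(✓)
size-2^2 implicants → -0-01  1--00(✓)  1--01(✓)  1-00-(✓)  1-1-1  1-10-(✓)  10-0-(✓)  11--1  11-0-(✓)
size-2^3 implicants → 1--0-
Unchecked terms (primes): -0-01, -1000, -1011, 0-011, 0-110, 000-1, 01-10, 010-0, 0101-, 1--0-, 1-1-1, 100-0, 11--1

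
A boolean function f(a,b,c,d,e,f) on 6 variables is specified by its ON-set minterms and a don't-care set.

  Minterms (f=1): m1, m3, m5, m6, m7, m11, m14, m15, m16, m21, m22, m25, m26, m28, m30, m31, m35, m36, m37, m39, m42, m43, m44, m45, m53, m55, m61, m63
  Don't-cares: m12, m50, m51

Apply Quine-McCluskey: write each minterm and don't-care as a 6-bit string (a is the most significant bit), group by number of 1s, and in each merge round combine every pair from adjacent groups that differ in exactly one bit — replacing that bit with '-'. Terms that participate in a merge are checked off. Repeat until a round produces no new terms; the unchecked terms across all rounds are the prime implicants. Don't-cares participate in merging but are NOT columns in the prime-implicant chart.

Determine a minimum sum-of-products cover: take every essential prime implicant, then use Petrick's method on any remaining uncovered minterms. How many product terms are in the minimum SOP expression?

13

Round 0: 000001✓ 000011✓ 000101✓ 000110✓ 000111✓ 001011✓ 001100✓ 001110✓ 001111✓ 010000 010101✓ 010110✓ 011001 011010✓ 011100✓ 011110✓ 011111✓ 100011✓ 100100✓ 100101✓ 100111✓ 101010✓ 101011✓ 101100✓ 101101✓ 110010✓ 110011✓ 110101✓ 110111✓ 111101✓ 111111✓
Round 1: -00011✓ -00101✓ -00111✓ -01011✓ -01100 -10101✓ -11111 0-0101✓ 0-0110✓ 0-1100✓ 0-1110✓ 0-1111✓ 00-011✓ 00-110✓ 00-111✓ 000-01✓ 000-11✓ 0000-1✓ 0001-1✓ 00011-✓ 001-11✓ 0011-0✓ 00111-✓ 01-110✓ 011-10 0111-0✓ 01111-✓ 1-0011✓ 1-0101✓ 1-0111✓ 1-1101✓ 10-011✓ 10-100✓ 10-101✓ 100-11✓ 1001-1✓ 10010-✓ 10101- 10110-✓ 11-101✓ 11-111✓ 110-11✓ 11001- 1101-1✓ 1111-1✓
Round 2: --0101 -0-011 -00-11 -001-1 0--110 0-11-0 0-111- 00--11 00-11- 000--1 1--101 1-0-11 1-01-1 10-10- 11-1-1
PIs = {--0101, -0-011, -00-11, -001-1, -01100, -11111, 0--110, 0-11-0, 0-111-, 00--11, 00-11-, 000--1, 010000, 011-10, 011001, 1--101, 1-0-11, 1-01-1, 10-10-, 10101-, 11-1-1, 11001-}
Coverage chart:
  m1: 000--1 ←essential
  m3: -0-011,-00-11,00--11,000--1
  m5: --0101,-001-1,000--1
  m6: 0--110,00-11-
  m7: -00-11,-001-1,00--11,00-11-,000--1
  m11: -0-011,00--11
  m14: 0--110,0-11-0,0-111-,00-11-
  m15: 0-111-,00--11,00-11-
  m16: 010000 ←essential
  m21: --0101 ←essential
  m22: 0--110 ←essential
  m25: 011001 ←essential
  m26: 011-10 ←essential
  m28: 0-11-0 ←essential
  m30: 0--110,0-11-0,0-111-,011-10
  m31: -11111,0-111-
  m35: -0-011,-00-11,1-0-11
  m36: 10-10- ←essential
  m37: --0101,-001-1,1--101,1-01-1,10-10-
  m39: -00-11,-001-1,1-0-11,1-01-1
  m42: 10101- ←essential
  m43: -0-011,10101-
  m44: -01100,10-10-
  m45: 1--101,10-10-
  m53: --0101,1--101,1-01-1,11-1-1
  m55: 1-0-11,1-01-1,11-1-1
  m61: 1--101,11-1-1
  m63: -11111,11-1-1
Essential: --0101, 0--110, 0-11-0, 000--1, 010000, 011-10, 011001, 10-10-, 10101-
Petrick residual → -0-011, -00-11, 0-111-, 11-1-1
Min cover (13 terms): c'de'f + b'd'ef + b'c'ef + a'def' + a'cdf' + a'cde + a'b'c'f + a'bc'd'e'f' + a'bcef' + a'bcd'e'f + ab'de' + ab'cd'e + abdf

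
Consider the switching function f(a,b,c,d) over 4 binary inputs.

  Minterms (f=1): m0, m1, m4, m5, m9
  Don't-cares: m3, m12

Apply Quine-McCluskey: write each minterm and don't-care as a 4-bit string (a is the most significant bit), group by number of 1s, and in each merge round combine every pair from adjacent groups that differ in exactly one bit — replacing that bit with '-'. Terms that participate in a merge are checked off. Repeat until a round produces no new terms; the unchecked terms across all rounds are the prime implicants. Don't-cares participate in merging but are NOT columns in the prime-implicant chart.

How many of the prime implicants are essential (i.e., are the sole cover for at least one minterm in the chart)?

2

Round 0: 0000✓ 0001✓ 0011✓ 0100✓ 0101✓ 1001✓ 1100✓
Round 1: -001 -100 0-00✓ 0-01✓ 00-1 000-✓ 010-✓
Round 2: 0-0-
PIs = {-001, -100, 0-0-, 00-1}
Coverage chart:
  m0: 0-0- ←essential
  m1: -001,0-0-,00-1
  m4: -100,0-0-
  m5: 0-0- ←essential
  m9: -001 ←essential
Essential: -001, 0-0-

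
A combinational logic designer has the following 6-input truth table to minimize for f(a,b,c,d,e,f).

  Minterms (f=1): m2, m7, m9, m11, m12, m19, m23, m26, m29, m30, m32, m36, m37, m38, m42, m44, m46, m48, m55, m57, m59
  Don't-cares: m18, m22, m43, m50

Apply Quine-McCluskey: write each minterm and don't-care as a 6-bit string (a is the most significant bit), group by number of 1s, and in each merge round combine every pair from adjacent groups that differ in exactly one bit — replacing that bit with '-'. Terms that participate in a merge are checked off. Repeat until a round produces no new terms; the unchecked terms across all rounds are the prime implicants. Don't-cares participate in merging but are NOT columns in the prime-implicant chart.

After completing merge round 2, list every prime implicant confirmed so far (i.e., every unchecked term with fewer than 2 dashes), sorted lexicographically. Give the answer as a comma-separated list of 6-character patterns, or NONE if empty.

-01011, -01100, -10010, -10111, 0-0010, 0-0111, 0010-1, 011101, 1-0000, 1-1011, 100-00, 10010-, 101-10, 10101-, 1100-0, 1110-1

size-2^0 implicants → 000010(✓)  000111(✓)  001001(✓)  001011(✓)  001100(✓)  010010(✓)  010011(✓)  010110(✓)  010111(✓)  011010(✓)  011101  011110(✓)  100000(✓)  100100(✓)  100101(✓)  100110(✓)  101010(✓)  101011(✓)  101100(✓)  101110(✓)  110000(✓)  110010(✓)  110111(✓)  111001(✓)  111011(✓)
size-2^1 implicants → -01011  -01100  -10010  -10111  0-0010  0-0111  0010-1  01-010(✓)  01-110(✓)  010-10(✓)  010-11(✓)  01001-(✓)  01011-(✓)  011-10(✓)  1-0000  1-1011  10-100(✓)  10-110(✓)  100-00  1001-0(✓)  10010-  101-10  10101-  1011-0(✓)  1100-0  1110-1
size-2^2 implicants → 01--10  010-1-  10-1-0
Unchecked terms (primes): -01011, -01100, -10010, -10111, 0-0010, 0-0111, 0010-1, 01--10, 010-1-, 011101, 1-0000, 1-1011, 10-1-0, 100-00, 10010-, 101-10, 10101-, 1100-0, 1110-1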